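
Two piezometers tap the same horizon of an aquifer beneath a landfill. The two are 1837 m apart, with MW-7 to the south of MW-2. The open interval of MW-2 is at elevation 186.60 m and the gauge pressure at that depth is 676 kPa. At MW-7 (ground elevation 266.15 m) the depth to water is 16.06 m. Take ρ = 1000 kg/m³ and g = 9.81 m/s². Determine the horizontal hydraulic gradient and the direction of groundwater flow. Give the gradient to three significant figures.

Pressure head at MW-2: ψ = P/(ρg) = 676×1000 / (1000 × 9.81) = 68.91 m.
Total head at MW-2: h = z + ψ = 186.60 + 68.91 = 255.51 m.
Total head at MW-7: h = 266.15 − 16.06 = 250.09 m.
Head difference: h(MW-2) − h(MW-7) = 255.51 − 250.09 = 5.42 m.
Hydraulic gradient: i = |Δh| / L = 5.42 / 1837 = 0.00295.
Flow is from higher to lower head: from MW-2 toward MW-7, i.e. toward the south.

i ≈ 0.00295; groundwater flows toward the south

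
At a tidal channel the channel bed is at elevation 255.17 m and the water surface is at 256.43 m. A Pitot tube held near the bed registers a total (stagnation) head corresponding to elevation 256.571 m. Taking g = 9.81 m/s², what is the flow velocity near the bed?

v ≈ 1.66 m/s

Near the bed, under hydrostatic conditions, the piezometric head (z + ψ) equals the free-surface elevation, 256.43 m.
Velocity head = total − piezometric = 256.571 − 256.43 = 0.141 m.
v = √(2g·h_v) = √(2 × 9.81 × 0.141) = 1.66 m/s.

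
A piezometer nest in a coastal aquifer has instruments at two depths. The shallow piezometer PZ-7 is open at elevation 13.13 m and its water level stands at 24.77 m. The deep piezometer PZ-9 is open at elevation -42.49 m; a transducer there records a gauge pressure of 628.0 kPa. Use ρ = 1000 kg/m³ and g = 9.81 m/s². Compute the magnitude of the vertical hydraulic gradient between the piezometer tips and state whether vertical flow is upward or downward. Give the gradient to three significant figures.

Total head at PZ-7: h = 24.77 m (water level in the standpipe).
Pressure head at PZ-9: ψ = P/(ρg) = 628.0×1000 / (1000 × 9.81) = 64.02 m.
Total head at PZ-9: h = z + ψ = -42.49 + 64.02 = 21.53 m.
Δh = h(PZ-7) − h(PZ-9) = 24.77 − 21.53 = 3.24 m.
Vertical separation Δz = 13.13 − (-42.49) = 55.62 m.
|i_v| = |Δh| / Δz = 3.24 / 55.62 = 0.0583.
Head is higher in the shallow piezometer, so vertical flow is downward (recharge condition).

|i_v| ≈ 0.0583; vertical flow is downward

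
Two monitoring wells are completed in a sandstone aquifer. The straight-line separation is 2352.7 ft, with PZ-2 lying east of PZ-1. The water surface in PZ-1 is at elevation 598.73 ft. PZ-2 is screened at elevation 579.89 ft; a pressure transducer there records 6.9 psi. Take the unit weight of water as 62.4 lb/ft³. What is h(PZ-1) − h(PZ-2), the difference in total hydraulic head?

Δh ≈ 2.92 ft

Total head at PZ-1: h = 598.73 ft (water level in the piezometer is the total head).
Pressure head at PZ-2: ψ = 144·P/γ = 144 × 6.9 / 62.4 = 15.92 ft.
Total head at PZ-2: h = z + ψ = 579.89 + 15.92 = 595.81 ft.
Head difference: h(PZ-1) − h(PZ-2) = 598.73 − 595.81 = 2.92 ft.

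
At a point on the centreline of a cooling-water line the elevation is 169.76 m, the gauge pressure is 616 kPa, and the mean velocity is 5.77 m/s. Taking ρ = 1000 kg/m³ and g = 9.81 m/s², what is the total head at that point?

Pressure head ψ = P/(ρg) = 616×1000 / (1000 × 9.81) = 62.79 m.
Velocity head = v²/(2g) = 5.77² / (2 × 9.81) = 1.697 m.
h = z + ψ + v²/(2g) = 169.76 + 62.79 + 1.697 = 234.25 m.

h ≈ 234.25 m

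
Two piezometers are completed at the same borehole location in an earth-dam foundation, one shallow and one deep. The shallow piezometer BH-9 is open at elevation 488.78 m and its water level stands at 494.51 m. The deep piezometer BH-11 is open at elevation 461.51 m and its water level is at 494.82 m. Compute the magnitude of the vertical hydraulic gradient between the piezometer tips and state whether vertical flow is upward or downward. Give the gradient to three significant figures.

Total head at BH-9: h = 494.51 m (water level in the standpipe).
Total head at BH-11: h = 494.82 m.
Δh = h(BH-9) − h(BH-11) = 494.51 − 494.82 = -0.31 m.
Vertical separation Δz = 488.78 − 461.51 = 27.27 m.
|i_v| = |Δh| / Δz = 0.31 / 27.27 = 0.0114.
Head is higher in the deep piezometer, so vertical flow is upward (discharge condition).

|i_v| ≈ 0.0114; vertical flow is upward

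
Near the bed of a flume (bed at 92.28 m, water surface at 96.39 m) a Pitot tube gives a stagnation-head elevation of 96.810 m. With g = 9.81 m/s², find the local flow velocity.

v ≈ 2.87 m/s

Near the bed, under hydrostatic conditions, the piezometric head (z + ψ) equals the free-surface elevation, 96.39 m.
Velocity head = total − piezometric = 96.810 − 96.39 = 0.420 m.
v = √(2g·h_v) = √(2 × 9.81 × 0.420) = 2.87 m/s.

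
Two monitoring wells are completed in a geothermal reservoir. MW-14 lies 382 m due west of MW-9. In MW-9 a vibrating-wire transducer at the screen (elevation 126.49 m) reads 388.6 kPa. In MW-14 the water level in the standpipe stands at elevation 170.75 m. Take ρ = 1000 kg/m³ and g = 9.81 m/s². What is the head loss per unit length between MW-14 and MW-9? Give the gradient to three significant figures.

Pressure head at MW-9: ψ = P/(ρg) = 388.6×1000 / (1000 × 9.81) = 39.61 m.
Total head at MW-9: h = z + ψ = 126.49 + 39.61 = 166.10 m.
Total head at MW-14: h = 170.75 m (water level in the piezometer is the total head).
Head difference: h(MW-9) − h(MW-14) = 166.10 − 170.75 = -4.65 m.
Hydraulic gradient: i = |Δh| / L = 4.65 / 382 = 0.0122.

i ≈ 0.0122 m/m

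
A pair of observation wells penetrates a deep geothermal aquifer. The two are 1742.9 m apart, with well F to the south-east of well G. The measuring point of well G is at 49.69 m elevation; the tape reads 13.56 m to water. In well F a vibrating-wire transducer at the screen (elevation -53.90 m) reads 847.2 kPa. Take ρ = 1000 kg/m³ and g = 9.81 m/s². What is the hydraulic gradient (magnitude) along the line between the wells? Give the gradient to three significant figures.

Total head at well G: h = 49.69 − 13.56 = 36.13 m.
Pressure head at well F: ψ = P/(ρg) = 847.2×1000 / (1000 × 9.81) = 86.36 m.
Total head at well F: h = z + ψ = -53.90 + 86.36 = 32.46 m.
Head difference: h(well G) − h(well F) = 36.13 − 32.46 = 3.67 m.
Hydraulic gradient: i = |Δh| / L = 3.67 / 1742.9 = 0.00211.

i ≈ 0.00211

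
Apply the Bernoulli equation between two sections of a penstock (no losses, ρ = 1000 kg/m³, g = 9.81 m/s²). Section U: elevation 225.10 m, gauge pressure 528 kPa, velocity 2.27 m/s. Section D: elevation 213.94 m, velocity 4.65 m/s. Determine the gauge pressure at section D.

Pressure head at U: ψ₁ = P₁/(ρg) = 528×1000 / (1000 × 9.81) = 53.82 m.
Velocity heads: v₁²/2g = 2.27²/19.62 = 0.263 m; v₂²/2g = 4.65²/19.62 = 1.102 m.
Total head H = z₁ + ψ₁ + v₁²/2g = 225.10 + 53.82 + 0.263 = 279.18 m.
ψ₂ = H − z₂ − v₂²/2g = 279.18 − 213.94 − 1.102 = 64.14 m.
P₂ = ρgψ₂ = 1000 × 9.81 × 64.14 ≈ 629 kPa.

P₂ ≈ 629 kPa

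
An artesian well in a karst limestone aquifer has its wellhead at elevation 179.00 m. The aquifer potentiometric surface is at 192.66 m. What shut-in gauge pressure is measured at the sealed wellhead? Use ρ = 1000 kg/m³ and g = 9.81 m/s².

Head above the cap: Δh = 192.66 − 179.00 = 13.66 m.
P = ρgΔh = 1000 × 9.81 × 13.66 = 134005 Pa ≈ 134 kPa.

P ≈ 134 kPa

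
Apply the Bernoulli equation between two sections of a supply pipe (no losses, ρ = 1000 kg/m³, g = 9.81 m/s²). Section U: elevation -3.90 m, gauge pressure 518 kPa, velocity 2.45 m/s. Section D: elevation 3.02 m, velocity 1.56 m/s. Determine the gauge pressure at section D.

P₂ ≈ 452 kPa

Pressure head at U: ψ₁ = P₁/(ρg) = 518×1000 / (1000 × 9.81) = 52.80 m.
Velocity heads: v₁²/2g = 2.45²/19.62 = 0.306 m; v₂²/2g = 1.56²/19.62 = 0.124 m.
Total head H = z₁ + ψ₁ + v₁²/2g = -3.90 + 52.80 + 0.306 = 49.21 m.
ψ₂ = H − z₂ − v₂²/2g = 49.21 − 3.02 − 0.124 = 46.07 m.
P₂ = ρgψ₂ = 1000 × 9.81 × 46.07 ≈ 452 kPa.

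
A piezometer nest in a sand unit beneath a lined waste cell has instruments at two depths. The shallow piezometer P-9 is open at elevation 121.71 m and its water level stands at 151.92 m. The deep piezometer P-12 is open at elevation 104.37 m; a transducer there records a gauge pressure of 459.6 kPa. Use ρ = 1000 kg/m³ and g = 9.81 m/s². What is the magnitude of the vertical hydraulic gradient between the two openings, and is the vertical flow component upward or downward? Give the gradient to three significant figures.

|i_v| ≈ 0.0404; vertical flow is downward

Total head at P-9: h = 151.92 m (water level in the standpipe).
Pressure head at P-12: ψ = P/(ρg) = 459.6×1000 / (1000 × 9.81) = 46.85 m.
Total head at P-12: h = z + ψ = 104.37 + 46.85 = 151.22 m.
Δh = h(P-9) − h(P-12) = 151.92 − 151.22 = 0.70 m.
Vertical separation Δz = 121.71 − 104.37 = 17.34 m.
|i_v| = |Δh| / Δz = 0.70 / 17.34 = 0.0404.
Head is higher in the shallow piezometer, so vertical flow is downward (recharge condition).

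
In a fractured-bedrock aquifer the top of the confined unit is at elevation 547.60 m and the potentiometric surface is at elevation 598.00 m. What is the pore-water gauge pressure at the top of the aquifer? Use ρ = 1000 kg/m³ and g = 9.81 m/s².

Pressure head at the aquifer top: ψ = h − z = 598.00 − 547.60 = 50.40 m.
P = ρgψ = 1000 × 9.81 × 50.40 = 494424 Pa ≈ 494 kPa.

P ≈ 494 kPa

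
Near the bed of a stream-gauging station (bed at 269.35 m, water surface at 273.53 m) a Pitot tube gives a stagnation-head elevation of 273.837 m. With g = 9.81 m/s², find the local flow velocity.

Near the bed, under hydrostatic conditions, the piezometric head (z + ψ) equals the free-surface elevation, 273.53 m.
Velocity head = total − piezometric = 273.837 − 273.53 = 0.307 m.
v = √(2g·h_v) = √(2 × 9.81 × 0.307) = 2.45 m/s.

v ≈ 2.45 m/s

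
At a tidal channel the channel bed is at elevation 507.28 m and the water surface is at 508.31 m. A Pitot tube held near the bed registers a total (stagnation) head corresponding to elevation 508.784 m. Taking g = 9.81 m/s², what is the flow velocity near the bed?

Near the bed, under hydrostatic conditions, the piezometric head (z + ψ) equals the free-surface elevation, 508.31 m.
Velocity head = total − piezometric = 508.784 − 508.31 = 0.474 m.
v = √(2g·h_v) = √(2 × 9.81 × 0.474) = 3.05 m/s.

v ≈ 3.05 m/s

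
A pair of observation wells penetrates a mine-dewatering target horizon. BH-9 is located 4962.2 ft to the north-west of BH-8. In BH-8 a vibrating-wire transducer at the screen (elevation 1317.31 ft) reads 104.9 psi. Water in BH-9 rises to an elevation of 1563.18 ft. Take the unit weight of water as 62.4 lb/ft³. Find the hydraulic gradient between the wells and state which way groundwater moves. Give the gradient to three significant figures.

Pressure head at BH-8: ψ = 144·P/γ = 144 × 104.9 / 62.4 = 242.08 ft.
Total head at BH-8: h = z + ψ = 1317.31 + 242.08 = 1559.39 ft.
Total head at BH-9: h = 1563.18 ft (water level in the piezometer is the total head).
Head difference: h(BH-8) − h(BH-9) = 1559.39 − 1563.18 = -3.79 ft.
Hydraulic gradient: i = |Δh| / L = 3.79 / 4962.2 = 0.000764.
Flow is from higher to lower head: from BH-9 toward BH-8, i.e. toward the south-east.

i ≈ 0.000764; groundwater flows toward the south-east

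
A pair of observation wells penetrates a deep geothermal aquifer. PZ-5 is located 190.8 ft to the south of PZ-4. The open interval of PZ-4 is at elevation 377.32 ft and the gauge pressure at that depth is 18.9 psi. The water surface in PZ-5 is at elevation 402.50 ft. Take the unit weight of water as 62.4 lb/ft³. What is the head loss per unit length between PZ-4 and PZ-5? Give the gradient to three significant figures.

i ≈ 0.0966 ft/ft

Pressure head at PZ-4: ψ = 144·P/γ = 144 × 18.9 / 62.4 = 43.62 ft.
Total head at PZ-4: h = z + ψ = 377.32 + 43.62 = 420.94 ft.
Total head at PZ-5: h = 402.50 ft (water level in the piezometer is the total head).
Head difference: h(PZ-4) − h(PZ-5) = 420.94 − 402.50 = 18.44 ft.
Hydraulic gradient: i = |Δh| / L = 18.44 / 190.8 = 0.0966.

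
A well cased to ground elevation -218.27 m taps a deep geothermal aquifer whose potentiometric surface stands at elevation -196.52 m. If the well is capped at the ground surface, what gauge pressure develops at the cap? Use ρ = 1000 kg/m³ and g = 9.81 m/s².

P ≈ 213 kPa

Head above the cap: Δh = -196.52 − (-218.27) = 21.75 m.
P = ρgΔh = 1000 × 9.81 × 21.75 = 213368 Pa ≈ 213 kPa.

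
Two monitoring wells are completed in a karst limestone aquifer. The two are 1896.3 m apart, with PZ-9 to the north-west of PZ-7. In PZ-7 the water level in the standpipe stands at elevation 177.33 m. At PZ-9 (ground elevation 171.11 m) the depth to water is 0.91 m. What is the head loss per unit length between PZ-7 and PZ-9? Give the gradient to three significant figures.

i ≈ 0.00376 m/m

Total head at PZ-7: h = 177.33 m (water level in the piezometer is the total head).
Total head at PZ-9: h = 171.11 − 0.91 = 170.20 m.
Head difference: h(PZ-7) − h(PZ-9) = 177.33 − 170.20 = 7.13 m.
Hydraulic gradient: i = |Δh| / L = 7.13 / 1896.3 = 0.00376.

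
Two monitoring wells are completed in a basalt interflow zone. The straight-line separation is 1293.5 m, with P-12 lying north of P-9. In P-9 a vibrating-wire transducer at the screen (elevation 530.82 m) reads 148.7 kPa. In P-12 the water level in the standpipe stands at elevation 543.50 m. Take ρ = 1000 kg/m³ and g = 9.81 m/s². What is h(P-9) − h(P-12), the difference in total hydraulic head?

Δh ≈ 2.48 m

Pressure head at P-9: ψ = P/(ρg) = 148.7×1000 / (1000 × 9.81) = 15.16 m.
Total head at P-9: h = z + ψ = 530.82 + 15.16 = 545.98 m.
Total head at P-12: h = 543.50 m (water level in the piezometer is the total head).
Head difference: h(P-9) − h(P-12) = 545.98 − 543.50 = 2.48 m.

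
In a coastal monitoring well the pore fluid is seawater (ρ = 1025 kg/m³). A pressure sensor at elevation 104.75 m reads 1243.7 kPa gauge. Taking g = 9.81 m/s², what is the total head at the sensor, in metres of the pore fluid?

ψ = P/(ρg) = 1243.7×1000 / (1025 × 9.81) = 123.69 m.
h = z + ψ = 104.75 + 123.69 = 228.44 m.

h ≈ 228.44 m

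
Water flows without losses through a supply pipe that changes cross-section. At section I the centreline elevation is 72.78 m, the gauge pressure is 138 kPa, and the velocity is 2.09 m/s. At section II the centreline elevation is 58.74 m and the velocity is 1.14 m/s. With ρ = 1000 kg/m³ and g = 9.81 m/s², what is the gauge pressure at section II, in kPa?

P₂ ≈ 277 kPa

Pressure head at I: ψ₁ = P₁/(ρg) = 138×1000 / (1000 × 9.81) = 14.07 m.
Velocity heads: v₁²/2g = 2.09²/19.62 = 0.223 m; v₂²/2g = 1.14²/19.62 = 0.066 m.
Total head H = z₁ + ψ₁ + v₁²/2g = 72.78 + 14.07 + 0.223 = 87.07 m.
ψ₂ = H − z₂ − v₂²/2g = 87.07 − 58.74 − 0.066 = 28.26 m.
P₂ = ρgψ₂ = 1000 × 9.81 × 28.26 ≈ 277 kPa.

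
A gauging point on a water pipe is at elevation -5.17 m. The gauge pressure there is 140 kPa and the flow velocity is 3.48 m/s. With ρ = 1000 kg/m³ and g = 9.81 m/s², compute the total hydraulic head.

h ≈ 9.72 m

Pressure head ψ = P/(ρg) = 140×1000 / (1000 × 9.81) = 14.27 m.
Velocity head = v²/(2g) = 3.48² / (2 × 9.81) = 0.617 m.
h = z + ψ + v²/(2g) = -5.17 + 14.27 + 0.617 = 9.72 m.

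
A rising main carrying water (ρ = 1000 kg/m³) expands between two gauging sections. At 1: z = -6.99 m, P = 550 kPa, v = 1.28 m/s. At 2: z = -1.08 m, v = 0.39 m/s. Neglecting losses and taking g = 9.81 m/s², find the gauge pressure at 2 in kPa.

Pressure head at 1: ψ₁ = P₁/(ρg) = 550×1000 / (1000 × 9.81) = 56.07 m.
Velocity heads: v₁²/2g = 1.28²/19.62 = 0.084 m; v₂²/2g = 0.39²/19.62 = 0.008 m.
Total head H = z₁ + ψ₁ + v₁²/2g = -6.99 + 56.07 + 0.084 = 49.16 m.
ψ₂ = H − z₂ − v₂²/2g = 49.16 − (-1.08) − 0.008 = 50.23 m.
P₂ = ρgψ₂ = 1000 × 9.81 × 50.23 ≈ 493 kPa.

P₂ ≈ 493 kPa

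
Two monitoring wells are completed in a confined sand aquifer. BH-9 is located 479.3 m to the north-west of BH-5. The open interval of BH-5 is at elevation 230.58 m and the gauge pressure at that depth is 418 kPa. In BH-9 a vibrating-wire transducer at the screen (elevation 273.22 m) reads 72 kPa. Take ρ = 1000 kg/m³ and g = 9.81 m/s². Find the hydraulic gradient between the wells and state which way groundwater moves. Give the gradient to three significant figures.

Pressure head at BH-5: ψ = P/(ρg) = 418×1000 / (1000 × 9.81) = 42.61 m.
Total head at BH-5: h = z + ψ = 230.58 + 42.61 = 273.19 m.
Pressure head at BH-9: ψ = P/(ρg) = 72×1000 / (1000 × 9.81) = 7.34 m.
Total head at BH-9: h = z + ψ = 273.22 + 7.34 = 280.56 m.
Head difference: h(BH-5) − h(BH-9) = 273.19 − 280.56 = -7.37 m.
Hydraulic gradient: i = |Δh| / L = 7.37 / 479.3 = 0.0154.
Flow is from higher to lower head: from BH-9 toward BH-5, i.e. toward the south-east.

i ≈ 0.0154; groundwater flows toward the south-east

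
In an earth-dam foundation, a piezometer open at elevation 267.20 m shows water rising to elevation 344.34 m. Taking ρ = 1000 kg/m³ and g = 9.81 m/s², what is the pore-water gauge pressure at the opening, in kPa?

P ≈ 757 kPa

Pressure head ψ = h − z = 344.34 − 267.20 = 77.14 m.
P = ρgψ = 1000 × 9.81 × 77.14 = 756743 Pa ≈ 757 kPa.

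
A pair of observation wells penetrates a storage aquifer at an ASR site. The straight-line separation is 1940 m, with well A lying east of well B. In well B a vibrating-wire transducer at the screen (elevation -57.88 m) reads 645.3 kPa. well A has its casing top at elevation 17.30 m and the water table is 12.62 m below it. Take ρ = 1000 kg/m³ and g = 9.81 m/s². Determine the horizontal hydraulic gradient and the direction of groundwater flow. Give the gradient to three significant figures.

Pressure head at well B: ψ = P/(ρg) = 645.3×1000 / (1000 × 9.81) = 65.78 m.
Total head at well B: h = z + ψ = -57.88 + 65.78 = 7.90 m.
Total head at well A: h = 17.30 − 12.62 = 4.68 m.
Head difference: h(well B) − h(well A) = 7.90 − 4.68 = 3.22 m.
Hydraulic gradient: i = |Δh| / L = 3.22 / 1940 = 0.00166.
Flow is from higher to lower head: from well B toward well A, i.e. toward the east.

i ≈ 0.00166; groundwater flows toward the east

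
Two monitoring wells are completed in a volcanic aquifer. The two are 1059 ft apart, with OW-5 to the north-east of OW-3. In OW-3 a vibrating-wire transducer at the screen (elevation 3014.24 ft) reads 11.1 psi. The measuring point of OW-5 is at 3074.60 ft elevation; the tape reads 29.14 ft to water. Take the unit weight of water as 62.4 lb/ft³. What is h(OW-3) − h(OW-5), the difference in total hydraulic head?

Pressure head at OW-3: ψ = 144·P/γ = 144 × 11.1 / 62.4 = 25.62 ft.
Total head at OW-3: h = z + ψ = 3014.24 + 25.62 = 3039.86 ft.
Total head at OW-5: h = 3074.60 − 29.14 = 3045.46 ft.
Head difference: h(OW-3) − h(OW-5) = 3039.86 − 3045.46 = -5.60 ft.

Δh ≈ -5.60 ft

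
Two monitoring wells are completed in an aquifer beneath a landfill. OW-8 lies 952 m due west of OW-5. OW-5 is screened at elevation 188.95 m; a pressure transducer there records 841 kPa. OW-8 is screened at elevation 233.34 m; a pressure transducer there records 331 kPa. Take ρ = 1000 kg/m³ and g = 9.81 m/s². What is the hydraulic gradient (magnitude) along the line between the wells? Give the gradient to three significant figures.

i ≈ 0.00798

Pressure head at OW-5: ψ = P/(ρg) = 841×1000 / (1000 × 9.81) = 85.73 m.
Total head at OW-5: h = z + ψ = 188.95 + 85.73 = 274.68 m.
Pressure head at OW-8: ψ = P/(ρg) = 331×1000 / (1000 × 9.81) = 33.74 m.
Total head at OW-8: h = z + ψ = 233.34 + 33.74 = 267.08 m.
Head difference: h(OW-5) − h(OW-8) = 274.68 − 267.08 = 7.60 m.
Hydraulic gradient: i = |Δh| / L = 7.60 / 952 = 0.00798.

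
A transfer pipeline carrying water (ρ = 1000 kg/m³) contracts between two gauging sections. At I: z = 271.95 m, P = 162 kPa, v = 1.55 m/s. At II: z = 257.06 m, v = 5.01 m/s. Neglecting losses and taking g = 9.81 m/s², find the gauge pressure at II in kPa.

P₂ ≈ 297 kPa

Pressure head at I: ψ₁ = P₁/(ρg) = 162×1000 / (1000 × 9.81) = 16.51 m.
Velocity heads: v₁²/2g = 1.55²/19.62 = 0.122 m; v₂²/2g = 5.01²/19.62 = 1.279 m.
Total head H = z₁ + ψ₁ + v₁²/2g = 271.95 + 16.51 + 0.122 = 288.58 m.
ψ₂ = H − z₂ − v₂²/2g = 288.58 − 257.06 − 1.279 = 30.24 m.
P₂ = ρgψ₂ = 1000 × 9.81 × 30.24 ≈ 297 kPa.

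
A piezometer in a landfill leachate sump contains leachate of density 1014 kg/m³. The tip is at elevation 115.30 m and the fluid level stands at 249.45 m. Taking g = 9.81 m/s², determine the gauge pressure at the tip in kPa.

Pressure head ψ = h − z = 249.45 − 115.30 = 134.15 m.
P = ρgψ = 1014 × 9.81 × 134.15 = 1334436 Pa ≈ 1330 kPa.

P ≈ 1330 kPa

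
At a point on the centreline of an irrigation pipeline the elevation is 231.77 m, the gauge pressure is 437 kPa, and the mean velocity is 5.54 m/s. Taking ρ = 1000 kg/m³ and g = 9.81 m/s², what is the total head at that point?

h ≈ 277.88 m

Pressure head ψ = P/(ρg) = 437×1000 / (1000 × 9.81) = 44.55 m.
Velocity head = v²/(2g) = 5.54² / (2 × 9.81) = 1.564 m.
h = z + ψ + v²/(2g) = 231.77 + 44.55 + 1.564 = 277.88 m.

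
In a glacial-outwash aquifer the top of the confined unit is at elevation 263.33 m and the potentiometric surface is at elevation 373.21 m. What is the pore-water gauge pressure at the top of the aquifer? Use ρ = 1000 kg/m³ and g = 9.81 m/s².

Pressure head at the aquifer top: ψ = h − z = 373.21 − 263.33 = 109.88 m.
P = ρgψ = 1000 × 9.81 × 109.88 = 1077923 Pa ≈ 1080 kPa.

P ≈ 1080 kPa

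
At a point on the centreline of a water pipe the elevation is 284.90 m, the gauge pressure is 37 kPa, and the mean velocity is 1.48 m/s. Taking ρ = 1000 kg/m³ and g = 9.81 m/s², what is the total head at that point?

Pressure head ψ = P/(ρg) = 37×1000 / (1000 × 9.81) = 3.77 m.
Velocity head = v²/(2g) = 1.48² / (2 × 9.81) = 0.112 m.
h = z + ψ + v²/(2g) = 284.90 + 3.77 + 0.112 = 288.78 m.

h ≈ 288.78 m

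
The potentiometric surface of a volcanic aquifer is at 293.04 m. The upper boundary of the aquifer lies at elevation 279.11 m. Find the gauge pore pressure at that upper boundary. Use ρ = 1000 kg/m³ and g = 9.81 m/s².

Pressure head at the aquifer top: ψ = h − z = 293.04 − 279.11 = 13.93 m.
P = ρgψ = 1000 × 9.81 × 13.93 = 136653 Pa ≈ 137 kPa.

P ≈ 137 kPa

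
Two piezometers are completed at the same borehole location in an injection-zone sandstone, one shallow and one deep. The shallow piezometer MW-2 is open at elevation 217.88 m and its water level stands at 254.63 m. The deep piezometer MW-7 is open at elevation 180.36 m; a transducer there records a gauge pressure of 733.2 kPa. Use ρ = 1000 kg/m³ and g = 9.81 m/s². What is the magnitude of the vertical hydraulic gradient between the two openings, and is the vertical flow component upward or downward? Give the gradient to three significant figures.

|i_v| ≈ 0.0125; vertical flow is upward

Total head at MW-2: h = 254.63 m (water level in the standpipe).
Pressure head at MW-7: ψ = P/(ρg) = 733.2×1000 / (1000 × 9.81) = 74.74 m.
Total head at MW-7: h = z + ψ = 180.36 + 74.74 = 255.10 m.
Δh = h(MW-2) − h(MW-7) = 254.63 − 255.10 = -0.47 m.
Vertical separation Δz = 217.88 − 180.36 = 37.52 m.
|i_v| = |Δh| / Δz = 0.47 / 37.52 = 0.0125.
Head is higher in the deep piezometer, so vertical flow is upward (discharge condition).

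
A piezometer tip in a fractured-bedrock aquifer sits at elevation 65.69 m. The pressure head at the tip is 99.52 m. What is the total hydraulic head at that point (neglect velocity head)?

h = z + ψ = 65.69 + 99.52 = 165.21 m.

h ≈ 165.21 m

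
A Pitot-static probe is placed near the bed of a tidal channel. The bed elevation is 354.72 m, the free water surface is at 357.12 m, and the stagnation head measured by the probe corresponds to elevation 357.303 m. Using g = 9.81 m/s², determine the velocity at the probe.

Near the bed, under hydrostatic conditions, the piezometric head (z + ψ) equals the free-surface elevation, 357.12 m.
Velocity head = total − piezometric = 357.303 − 357.12 = 0.183 m.
v = √(2g·h_v) = √(2 × 9.81 × 0.183) = 1.89 m/s.

v ≈ 1.89 m/s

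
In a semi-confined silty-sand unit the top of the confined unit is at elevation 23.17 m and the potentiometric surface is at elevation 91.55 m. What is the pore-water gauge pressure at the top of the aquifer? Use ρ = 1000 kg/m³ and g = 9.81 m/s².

Pressure head at the aquifer top: ψ = h − z = 91.55 − 23.17 = 68.38 m.
P = ρgψ = 1000 × 9.81 × 68.38 = 670808 Pa ≈ 671 kPa.

P ≈ 671 kPa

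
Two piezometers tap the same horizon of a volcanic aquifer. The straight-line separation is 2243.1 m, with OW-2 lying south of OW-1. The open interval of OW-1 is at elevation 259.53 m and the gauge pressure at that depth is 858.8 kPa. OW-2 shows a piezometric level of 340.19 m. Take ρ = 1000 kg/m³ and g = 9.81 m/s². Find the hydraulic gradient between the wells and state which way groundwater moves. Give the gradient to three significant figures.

Pressure head at OW-1: ψ = P/(ρg) = 858.8×1000 / (1000 × 9.81) = 87.54 m.
Total head at OW-1: h = z + ψ = 259.53 + 87.54 = 347.07 m.
Total head at OW-2: h = 340.19 m (water level in the piezometer is the total head).
Head difference: h(OW-1) − h(OW-2) = 347.07 − 340.19 = 6.88 m.
Hydraulic gradient: i = |Δh| / L = 6.88 / 2243.1 = 0.00307.
Flow is from higher to lower head: from OW-1 toward OW-2, i.e. toward the south.

i ≈ 0.00307; groundwater flows toward the south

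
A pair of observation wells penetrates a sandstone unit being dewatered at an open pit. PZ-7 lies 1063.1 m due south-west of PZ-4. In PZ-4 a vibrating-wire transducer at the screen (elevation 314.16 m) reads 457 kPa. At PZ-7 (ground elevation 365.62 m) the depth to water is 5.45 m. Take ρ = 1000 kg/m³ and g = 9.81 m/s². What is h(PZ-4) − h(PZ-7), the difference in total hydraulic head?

Δh ≈ 0.58 m

Pressure head at PZ-4: ψ = P/(ρg) = 457×1000 / (1000 × 9.81) = 46.59 m.
Total head at PZ-4: h = z + ψ = 314.16 + 46.59 = 360.75 m.
Total head at PZ-7: h = 365.62 − 5.45 = 360.17 m.
Head difference: h(PZ-4) − h(PZ-7) = 360.75 − 360.17 = 0.58 m.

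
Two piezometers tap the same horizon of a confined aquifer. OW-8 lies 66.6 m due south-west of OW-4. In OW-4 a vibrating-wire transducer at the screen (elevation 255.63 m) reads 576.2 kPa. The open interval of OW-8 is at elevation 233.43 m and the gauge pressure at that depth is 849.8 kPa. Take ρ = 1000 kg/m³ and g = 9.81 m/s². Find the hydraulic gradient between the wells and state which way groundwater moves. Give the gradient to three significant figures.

Pressure head at OW-4: ψ = P/(ρg) = 576.2×1000 / (1000 × 9.81) = 58.74 m.
Total head at OW-4: h = z + ψ = 255.63 + 58.74 = 314.37 m.
Pressure head at OW-8: ψ = P/(ρg) = 849.8×1000 / (1000 × 9.81) = 86.63 m.
Total head at OW-8: h = z + ψ = 233.43 + 86.63 = 320.06 m.
Head difference: h(OW-4) − h(OW-8) = 314.37 − 320.06 = -5.69 m.
Hydraulic gradient: i = |Δh| / L = 5.69 / 66.6 = 0.0854.
Flow is from higher to lower head: from OW-8 toward OW-4, i.e. toward the north-east.

i ≈ 0.0854; groundwater flows toward the north-east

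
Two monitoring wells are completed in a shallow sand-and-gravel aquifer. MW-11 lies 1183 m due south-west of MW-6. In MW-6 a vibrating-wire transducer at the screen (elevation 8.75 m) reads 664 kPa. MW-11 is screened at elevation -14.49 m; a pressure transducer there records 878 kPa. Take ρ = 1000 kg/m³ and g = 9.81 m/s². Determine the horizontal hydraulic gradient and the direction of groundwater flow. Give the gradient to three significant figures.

i ≈ 0.00121; groundwater flows toward the south-west

Pressure head at MW-6: ψ = P/(ρg) = 664×1000 / (1000 × 9.81) = 67.69 m.
Total head at MW-6: h = z + ψ = 8.75 + 67.69 = 76.44 m.
Pressure head at MW-11: ψ = P/(ρg) = 878×1000 / (1000 × 9.81) = 89.50 m.
Total head at MW-11: h = z + ψ = -14.49 + 89.50 = 75.01 m.
Head difference: h(MW-6) − h(MW-11) = 76.44 − 75.01 = 1.43 m.
Hydraulic gradient: i = |Δh| / L = 1.43 / 1183 = 0.00121.
Flow is from higher to lower head: from MW-6 toward MW-11, i.e. toward the south-west.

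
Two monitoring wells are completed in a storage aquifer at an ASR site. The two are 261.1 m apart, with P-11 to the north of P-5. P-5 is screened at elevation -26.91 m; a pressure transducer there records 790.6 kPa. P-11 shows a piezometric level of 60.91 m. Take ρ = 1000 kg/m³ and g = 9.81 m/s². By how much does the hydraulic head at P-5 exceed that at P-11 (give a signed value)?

Δh ≈ -7.23 m

Pressure head at P-5: ψ = P/(ρg) = 790.6×1000 / (1000 × 9.81) = 80.59 m.
Total head at P-5: h = z + ψ = -26.91 + 80.59 = 53.68 m.
Total head at P-11: h = 60.91 m (water level in the piezometer is the total head).
Head difference: h(P-5) − h(P-11) = 53.68 − 60.91 = -7.23 m.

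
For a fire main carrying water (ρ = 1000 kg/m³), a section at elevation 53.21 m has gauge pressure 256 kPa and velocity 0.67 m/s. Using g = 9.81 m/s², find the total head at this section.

h ≈ 79.33 m

Pressure head ψ = P/(ρg) = 256×1000 / (1000 × 9.81) = 26.10 m.
Velocity head = v²/(2g) = 0.67² / (2 × 9.81) = 0.023 m.
h = z + ψ + v²/(2g) = 53.21 + 26.10 + 0.023 = 79.33 m.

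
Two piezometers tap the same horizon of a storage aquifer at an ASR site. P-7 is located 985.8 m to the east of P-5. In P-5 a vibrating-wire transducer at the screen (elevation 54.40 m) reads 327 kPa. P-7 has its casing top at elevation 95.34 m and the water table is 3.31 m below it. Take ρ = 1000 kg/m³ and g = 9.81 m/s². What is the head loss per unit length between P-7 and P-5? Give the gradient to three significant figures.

Pressure head at P-5: ψ = P/(ρg) = 327×1000 / (1000 × 9.81) = 33.33 m.
Total head at P-5: h = z + ψ = 54.40 + 33.33 = 87.73 m.
Total head at P-7: h = 95.34 − 3.31 = 92.03 m.
Head difference: h(P-5) − h(P-7) = 87.73 − 92.03 = -4.30 m.
Hydraulic gradient: i = |Δh| / L = 4.30 / 985.8 = 0.00436.

i ≈ 0.00436 m/m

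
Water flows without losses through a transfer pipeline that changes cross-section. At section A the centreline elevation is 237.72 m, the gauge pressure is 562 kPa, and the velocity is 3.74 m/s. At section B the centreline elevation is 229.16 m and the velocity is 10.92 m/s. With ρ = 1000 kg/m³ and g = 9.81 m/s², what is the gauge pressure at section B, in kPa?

P₂ ≈ 593 kPa

Pressure head at A: ψ₁ = P₁/(ρg) = 562×1000 / (1000 × 9.81) = 57.29 m.
Velocity heads: v₁²/2g = 3.74²/19.62 = 0.713 m; v₂²/2g = 10.92²/19.62 = 6.078 m.
Total head H = z₁ + ψ₁ + v₁²/2g = 237.72 + 57.29 + 0.713 = 295.72 m.
ψ₂ = H − z₂ − v₂²/2g = 295.72 − 229.16 − 6.078 = 60.48 m.
P₂ = ρgψ₂ = 1000 × 9.81 × 60.48 ≈ 593 kPa.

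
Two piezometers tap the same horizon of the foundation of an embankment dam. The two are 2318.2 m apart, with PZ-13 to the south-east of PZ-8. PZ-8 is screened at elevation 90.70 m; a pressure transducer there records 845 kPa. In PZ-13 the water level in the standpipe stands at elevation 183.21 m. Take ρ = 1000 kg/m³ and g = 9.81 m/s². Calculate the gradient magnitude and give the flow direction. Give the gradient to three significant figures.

Pressure head at PZ-8: ψ = P/(ρg) = 845×1000 / (1000 × 9.81) = 86.14 m.
Total head at PZ-8: h = z + ψ = 90.70 + 86.14 = 176.84 m.
Total head at PZ-13: h = 183.21 m (water level in the piezometer is the total head).
Head difference: h(PZ-8) − h(PZ-13) = 176.84 − 183.21 = -6.37 m.
Hydraulic gradient: i = |Δh| / L = 6.37 / 2318.2 = 0.00275.
Flow is from higher to lower head: from PZ-13 toward PZ-8, i.e. toward the north-west.

i ≈ 0.00275; groundwater flows toward the north-west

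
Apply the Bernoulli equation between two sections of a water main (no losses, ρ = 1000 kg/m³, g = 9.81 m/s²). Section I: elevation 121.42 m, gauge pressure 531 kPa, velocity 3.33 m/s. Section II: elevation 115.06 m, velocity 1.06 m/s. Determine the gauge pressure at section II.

P₂ ≈ 598 kPa

Pressure head at I: ψ₁ = P₁/(ρg) = 531×1000 / (1000 × 9.81) = 54.13 m.
Velocity heads: v₁²/2g = 3.33²/19.62 = 0.565 m; v₂²/2g = 1.06²/19.62 = 0.057 m.
Total head H = z₁ + ψ₁ + v₁²/2g = 121.42 + 54.13 + 0.565 = 176.12 m.
ψ₂ = H − z₂ − v₂²/2g = 176.12 − 115.06 − 0.057 = 61.00 m.
P₂ = ρgψ₂ = 1000 × 9.81 × 61.00 ≈ 598 kPa.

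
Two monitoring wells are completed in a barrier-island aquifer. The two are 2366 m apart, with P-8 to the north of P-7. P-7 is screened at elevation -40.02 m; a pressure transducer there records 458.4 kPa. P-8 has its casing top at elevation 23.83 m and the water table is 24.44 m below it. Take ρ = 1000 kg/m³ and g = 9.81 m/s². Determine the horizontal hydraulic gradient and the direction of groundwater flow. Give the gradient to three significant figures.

Pressure head at P-7: ψ = P/(ρg) = 458.4×1000 / (1000 × 9.81) = 46.73 m.
Total head at P-7: h = z + ψ = -40.02 + 46.73 = 6.71 m.
Total head at P-8: h = 23.83 − 24.44 = -0.61 m.
Head difference: h(P-7) − h(P-8) = 6.71 − (-0.61) = 7.32 m.
Hydraulic gradient: i = |Δh| / L = 7.32 / 2366 = 0.00309.
Flow is from higher to lower head: from P-7 toward P-8, i.e. toward the north.

i ≈ 0.00309; groundwater flows toward the north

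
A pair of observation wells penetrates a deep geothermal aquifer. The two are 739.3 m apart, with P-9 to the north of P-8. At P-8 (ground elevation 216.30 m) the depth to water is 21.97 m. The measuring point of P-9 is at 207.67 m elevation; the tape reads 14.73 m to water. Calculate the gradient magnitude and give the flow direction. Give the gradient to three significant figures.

i ≈ 0.00188; groundwater flows toward the north

Total head at P-8: h = 216.30 − 21.97 = 194.33 m.
Total head at P-9: h = 207.67 − 14.73 = 192.94 m.
Head difference: h(P-8) − h(P-9) = 194.33 − 192.94 = 1.39 m.
Hydraulic gradient: i = |Δh| / L = 1.39 / 739.3 = 0.00188.
Flow is from higher to lower head: from P-8 toward P-9, i.e. toward the north.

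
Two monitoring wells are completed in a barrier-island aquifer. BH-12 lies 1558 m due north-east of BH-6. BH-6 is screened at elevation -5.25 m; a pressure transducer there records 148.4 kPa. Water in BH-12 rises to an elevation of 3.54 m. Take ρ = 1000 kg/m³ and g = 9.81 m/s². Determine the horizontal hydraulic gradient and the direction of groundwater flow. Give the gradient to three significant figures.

i ≈ 0.00407; groundwater flows toward the north-east

Pressure head at BH-6: ψ = P/(ρg) = 148.4×1000 / (1000 × 9.81) = 15.13 m.
Total head at BH-6: h = z + ψ = -5.25 + 15.13 = 9.88 m.
Total head at BH-12: h = 3.54 m (water level in the piezometer is the total head).
Head difference: h(BH-6) − h(BH-12) = 9.88 − 3.54 = 6.34 m.
Hydraulic gradient: i = |Δh| / L = 6.34 / 1558 = 0.00407.
Flow is from higher to lower head: from BH-6 toward BH-12, i.e. toward the north-east.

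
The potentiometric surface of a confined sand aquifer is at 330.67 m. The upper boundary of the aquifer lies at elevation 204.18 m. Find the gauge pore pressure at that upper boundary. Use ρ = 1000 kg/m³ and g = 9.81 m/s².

Pressure head at the aquifer top: ψ = h − z = 330.67 − 204.18 = 126.49 m.
P = ρgψ = 1000 × 9.81 × 126.49 = 1240867 Pa ≈ 1240 kPa.

P ≈ 1240 kPa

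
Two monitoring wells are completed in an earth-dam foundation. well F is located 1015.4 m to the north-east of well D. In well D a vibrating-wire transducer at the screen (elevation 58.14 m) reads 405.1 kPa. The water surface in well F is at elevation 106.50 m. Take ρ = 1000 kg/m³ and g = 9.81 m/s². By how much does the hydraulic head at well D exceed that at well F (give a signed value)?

Δh ≈ -7.07 m

Pressure head at well D: ψ = P/(ρg) = 405.1×1000 / (1000 × 9.81) = 41.29 m.
Total head at well D: h = z + ψ = 58.14 + 41.29 = 99.43 m.
Total head at well F: h = 106.50 m (water level in the piezometer is the total head).
Head difference: h(well D) − h(well F) = 99.43 − 106.50 = -7.07 m.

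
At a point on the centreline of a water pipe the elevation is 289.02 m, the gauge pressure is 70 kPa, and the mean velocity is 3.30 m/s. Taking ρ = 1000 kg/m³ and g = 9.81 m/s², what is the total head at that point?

h ≈ 296.71 m

Pressure head ψ = P/(ρg) = 70×1000 / (1000 × 9.81) = 7.14 m.
Velocity head = v²/(2g) = 3.30² / (2 × 9.81) = 0.555 m.
h = z + ψ + v²/(2g) = 289.02 + 7.14 + 0.555 = 296.71 m.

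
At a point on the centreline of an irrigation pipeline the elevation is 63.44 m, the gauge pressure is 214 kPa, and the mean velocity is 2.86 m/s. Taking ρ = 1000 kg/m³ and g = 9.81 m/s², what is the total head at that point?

h ≈ 85.67 m

Pressure head ψ = P/(ρg) = 214×1000 / (1000 × 9.81) = 21.81 m.
Velocity head = v²/(2g) = 2.86² / (2 × 9.81) = 0.417 m.
h = z + ψ + v²/(2g) = 63.44 + 21.81 + 0.417 = 85.67 m.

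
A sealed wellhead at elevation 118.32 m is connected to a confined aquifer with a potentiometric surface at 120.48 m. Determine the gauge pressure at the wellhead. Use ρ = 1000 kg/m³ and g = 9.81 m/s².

Head above the cap: Δh = 120.48 − 118.32 = 2.16 m.
P = ρgΔh = 1000 × 9.81 × 2.16 = 21190 Pa ≈ 21.2 kPa.

P ≈ 21.2 kPa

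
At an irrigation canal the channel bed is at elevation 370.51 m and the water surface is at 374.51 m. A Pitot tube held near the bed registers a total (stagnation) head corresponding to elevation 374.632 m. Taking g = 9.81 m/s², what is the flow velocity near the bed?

Near the bed, under hydrostatic conditions, the piezometric head (z + ψ) equals the free-surface elevation, 374.51 m.
Velocity head = total − piezometric = 374.632 − 374.51 = 0.122 m.
v = √(2g·h_v) = √(2 × 9.81 × 0.122) = 1.55 m/s.

v ≈ 1.55 m/s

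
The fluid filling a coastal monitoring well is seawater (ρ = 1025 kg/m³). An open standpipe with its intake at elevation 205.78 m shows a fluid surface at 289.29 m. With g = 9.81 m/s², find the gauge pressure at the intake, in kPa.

P ≈ 840 kPa

Pressure head ψ = h − z = 289.29 − 205.78 = 83.51 m.
P = ρgψ = 1025 × 9.81 × 83.51 = 839714 Pa ≈ 840 kPa.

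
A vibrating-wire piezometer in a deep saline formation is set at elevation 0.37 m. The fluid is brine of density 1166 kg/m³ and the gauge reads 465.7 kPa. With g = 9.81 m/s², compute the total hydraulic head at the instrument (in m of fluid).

h ≈ 41.08 m

ψ = P/(ρg) = 465.7×1000 / (1166 × 9.81) = 40.71 m.
h = z + ψ = 0.37 + 40.71 = 41.08 m.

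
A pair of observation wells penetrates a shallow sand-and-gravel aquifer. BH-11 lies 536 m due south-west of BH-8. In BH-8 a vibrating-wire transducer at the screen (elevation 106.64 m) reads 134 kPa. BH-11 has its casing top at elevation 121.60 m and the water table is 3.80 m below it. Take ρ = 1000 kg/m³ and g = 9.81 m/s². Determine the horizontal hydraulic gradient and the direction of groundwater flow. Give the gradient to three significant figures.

i ≈ 0.00466; groundwater flows toward the south-west

Pressure head at BH-8: ψ = P/(ρg) = 134×1000 / (1000 × 9.81) = 13.66 m.
Total head at BH-8: h = z + ψ = 106.64 + 13.66 = 120.30 m.
Total head at BH-11: h = 121.60 − 3.80 = 117.80 m.
Head difference: h(BH-8) − h(BH-11) = 120.30 − 117.80 = 2.50 m.
Hydraulic gradient: i = |Δh| / L = 2.50 / 536 = 0.00466.
Flow is from higher to lower head: from BH-8 toward BH-11, i.e. toward the south-west.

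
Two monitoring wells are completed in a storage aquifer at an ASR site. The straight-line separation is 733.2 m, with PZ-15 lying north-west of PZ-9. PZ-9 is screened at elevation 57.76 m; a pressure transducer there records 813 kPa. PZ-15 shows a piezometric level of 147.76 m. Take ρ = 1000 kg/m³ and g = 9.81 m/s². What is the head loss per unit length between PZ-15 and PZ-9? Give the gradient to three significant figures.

i ≈ 0.00972 m/m

Pressure head at PZ-9: ψ = P/(ρg) = 813×1000 / (1000 × 9.81) = 82.87 m.
Total head at PZ-9: h = z + ψ = 57.76 + 82.87 = 140.63 m.
Total head at PZ-15: h = 147.76 m (water level in the piezometer is the total head).
Head difference: h(PZ-9) − h(PZ-15) = 140.63 − 147.76 = -7.13 m.
Hydraulic gradient: i = |Δh| / L = 7.13 / 733.2 = 0.00972.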